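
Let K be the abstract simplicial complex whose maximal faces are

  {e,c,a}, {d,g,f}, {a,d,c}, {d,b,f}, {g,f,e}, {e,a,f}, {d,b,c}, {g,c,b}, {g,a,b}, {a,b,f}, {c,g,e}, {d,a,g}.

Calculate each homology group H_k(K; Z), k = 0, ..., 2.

H_0 = Z,  H_1 = Z/2,  H_2 = 0.

Fix the vertex order a < b < c < d < e < f < g and write every simplex with vertices in increasing order. Then dim K = 2 and the simplices of K are:

  0-simplices (7): a, b, c, d, e, f, g
  1-simplices (18): ab, ac, ad, ae, af, ag, bc, bd, bf, bg, cd, ce, cg, df, dg, ef, eg, fg
  2-simplices (12): abf, abg, acd, ace, adg, aef, bcd, bcg, bdf, ceg, dfg, efg

so the chain groups are C_0 ≅ Z^7, C_1 ≅ Z^18, C_2 ≅ Z^12.

The boundary map ∂_1: C_1 → C_0 maps an edge to its endpoints' difference, ∂[p,q] = q − p. For instance
  ∂bd = d − b.
The 7×18 boundary matrix has rank 6 and Smith normal form diag(1,1,1,1,1,1).

Boundary ∂_2: C_2 → C_1 sends each 2-simplex [p,q,r] to [q,r] − [p,r] + [p,q]. For instance
  ∂dfg = fg − dg + df,
  ∂abf = bf − af + ab.
As a 18×12 matrix over Z this has rank 12, with invariant factors (1,1,1,1,1,1,1,1,1,1,1,2).

From H_k ≅ ker(∂_k) / im(∂_{k+1}) we obtain:

  H_0: rank C_0 − rank ∂_1 = 7 − 6 = 1, and the invariant factors of ∂_1 are all 1, so H_0 = Z.
  H_1: rank ker ∂_1 − rank ∂_2 = (18 − 6) − 12 = 0, and ∂_2 has invariant factor 2 > 1, so H_1 = Z/2.
  H_2: rank ker ∂_2 − rank ∂_3 = (12 − 12) − 0 = 0, and there is no ∂_3, so H_2 = 0.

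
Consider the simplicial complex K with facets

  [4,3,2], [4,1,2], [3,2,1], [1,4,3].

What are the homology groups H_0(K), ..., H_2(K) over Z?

Order the vertices as 1 < 2 < 3 < 4. Listing each simplex with vertices in this order, K has dimension 2 with simplices:

  0-simplices (4): [1], [2], [3], [4]
  1-simplices (6): [1,2], [1,3], [1,4], [2,3], [2,4], [3,4]
  2-simplices (4): [1,2,3], [1,2,4], [1,3,4], [2,3,4]

giving chain groups C_0 ≅ Z^4, C_1 ≅ Z^6, C_2 ≅ Z^4.

Boundary ∂_1: C_1 → C_0 sends each edge [p,q] (with p < q) to q − p.
The resulting 4×6 matrix has rank 3, and its Smith normal form has invariant factors (1,1,1).

The boundary map ∂_2: C_2 → C_1 sends each 2-simplex [p,q,r] to [q,r] − [p,r] + [p,q]. For instance
  ∂[2,3,4] = [3,4] − [2,4] + [2,3],
  ∂[1,2,3] = [2,3] − [1,3] + [1,2].
This gives a 6×4 integer matrix of rank 3; reducing to Smith normal form yields diagonal entries (1,1,1).

Computing H_k = (kernel of ∂_k) / (image of ∂_{k+1}):

  H_0: rank C_0 − rank ∂_1 = 4 − 3 = 1, and the invariant factors of ∂_1 are all 1, so H_0 = Z.
  H_1: rank ker ∂_1 − rank ∂_2 = (6 − 3) − 3 = 0, and the invariant factors of ∂_2 are all 1, so H_1 = 0.
  H_2: rank ker ∂_2 − rank ∂_3 = (4 − 3) − 0 = 1, and there is no ∂_3, so H_2 = Z.

As a check, the Euler characteristic is 4 − 6 + 4 = 2, which agrees with 1 − 0 + 1 = 2.
(K is a triangulation of the 2-sphere S^2.)

H_0 = Z,  H_1 = 0,  H_2 = Z.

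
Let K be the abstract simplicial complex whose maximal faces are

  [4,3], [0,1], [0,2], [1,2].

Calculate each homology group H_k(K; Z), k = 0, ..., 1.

K has 5 vertices, 4 edges.
rank ∂_0 = 0, rank ∂_1 = 3 ⇒ b_0 = 5 − 0 − 3 = 2; all invariant factors of ∂_1 are 1 so no torsion. So H_0 = Z^2.
rank ∂_1 = 3, rank ∂_2 = 0 ⇒ b_1 = 4 − 3 − 0 = 1. So H_1 = Z.

H_0 = Z^2,  H_1 = Z.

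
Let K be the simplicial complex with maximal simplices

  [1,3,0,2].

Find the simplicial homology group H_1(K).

H_1 ≅ 0.

K has 4 vertices, 6 edges, 4 triangles, 1 3-simplex.
rank ∂_1 = 3, rank ∂_2 = 3 ⇒ b_1 = 6 − 3 − 3 = 0; all invariant factors of ∂_2 are 1 so no torsion. So H_1 = 0.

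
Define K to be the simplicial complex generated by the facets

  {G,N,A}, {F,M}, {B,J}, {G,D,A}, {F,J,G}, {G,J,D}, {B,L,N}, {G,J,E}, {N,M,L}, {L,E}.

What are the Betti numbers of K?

Fix the vertex order A < B < D < E < F < G < J < L < M < N and write every simplex with vertices in increasing order. Then dim K = 2 and the simplices of K are:

  0-simplices (10): A, B, D, E, F, G, J, L, M, N
  1-simplices (19): AD, AG, AN, BJ, BL, BN, DG, DJ, EG, EJ, EL, FG, FJ, FM, GJ, GN, LM, LN, MN
  2-simplices (7): ADG, AGN, BLN, DGJ, EGJ, FGJ, LMN

so the chain groups are C_0 ≅ Z^10, C_1 ≅ Z^19, C_2 ≅ Z^7.

Boundary ∂_1: C_1 → C_0 is given by ∂[p,q] = [q] − [p].
The resulting 10×19 matrix has rank 9, and its Smith normal form has invariant factors (1,1,1,1,1,1,1,1,1).

∂_2: C_2 → C_1 sends each 2-simplex [p,q,r] to [q,r] − [p,r] + [p,q]. For instance
  ∂LMN = MN − LN + LM,
  ∂DGJ = GJ − DJ + DG.
This gives a 19×7 integer matrix of rank 7; reducing to Smith normal form yields diagonal entries (1,1,1,1,1,1,1).

Computing H_k = (kernel of ∂_k) / (image of ∂_{k+1}):

  H_0: rank C_0 − rank ∂_1 = 10 − 9 = 1, and the invariant factors of ∂_1 are all 1, so H_0 = Z.
  H_1: rank ker ∂_1 − rank ∂_2 = (19 − 9) − 7 = 3, and the invariant factors of ∂_2 are all 1, so H_1 = Z^3.
  H_2: rank ker ∂_2 − rank ∂_3 = (7 − 7) − 0 = 0, and there is no ∂_3, so H_2 = 0.

Hence the Betti numbers are b_0 = 1, b_1 = 3, b_2 = 0.

b_0 = 1, b_1 = 3, b_2 = 0.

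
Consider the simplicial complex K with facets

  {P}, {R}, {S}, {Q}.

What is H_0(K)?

We work with the vertex ordering P < Q < R < S. The simplices of K, each written with vertices in increasing order, are:

  0-simplices (4): P, Q, R, S

Hence C_0 ≅ Z^4.

Computing H_k = (kernel of ∂_k) / (image of ∂_{k+1}):

  H_0: rank C_0 − rank ∂_1 = 4 − 0 = 4, and there is no ∂_1, so H_0 ≅ Z^4.

H_0 = Z^4.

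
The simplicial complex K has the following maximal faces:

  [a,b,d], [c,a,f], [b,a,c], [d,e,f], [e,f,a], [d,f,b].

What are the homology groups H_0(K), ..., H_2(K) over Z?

H_0 ≅ Z,  H_1 ≅ Z,  H_2 = 0.

Order the vertices as a < b < c < d < e < f. Listing each simplex with vertices in this order, K has dimension 2 with simplices:

  0-simplices (6): a, b, c, d, e, f
  1-simplices (12): ab, ac, ad, ae, af, bc, bd, bf, cf, de, df, ef
  2-simplices (6): abc, abd, acf, aef, bdf, def

giving chain groups C_0 ≅ Z^6, C_1 ≅ Z^12, C_2 ≅ Z^6.

∂_1: C_1 → C_0 sends each edge [p,q] (with p < q) to q − p.
The resulting 6×12 matrix has rank 5, and its Smith normal form has invariant factors (1,1,1,1,1).

The boundary map ∂_2: C_2 → C_1 acts by ∂[p,q,r] = [q,r] − [p,r] + [p,q]. For instance
  ∂def = ef − df + de,
  ∂abc = bc − ac + ab.
This gives a 12×6 integer matrix of rank 6; reducing to Smith normal form yields diagonal entries (1,1,1,1,1,1).

Computing H_k = (kernel of ∂_k) / (image of ∂_{k+1}):

  H_0: rank C_0 − rank ∂_1 = 6 − 5 = 1, and the invariant factors of ∂_1 are all 1, so H_0 = Z.
  H_1: rank ker ∂_1 − rank ∂_2 = (12 − 5) − 6 = 1, and the invariant factors of ∂_2 are all 1, so H_1 = Z.
  H_2: rank ker ∂_2 − rank ∂_3 = (6 − 6) − 0 = 0, and there is no ∂_3, so H_2 = 0.

As a check, the Euler characteristic is 6 − 12 + 6 = 0, which agrees with 1 − 1 + 0 = 0.
(K is a triangulation of the cylinder S^1 x I.)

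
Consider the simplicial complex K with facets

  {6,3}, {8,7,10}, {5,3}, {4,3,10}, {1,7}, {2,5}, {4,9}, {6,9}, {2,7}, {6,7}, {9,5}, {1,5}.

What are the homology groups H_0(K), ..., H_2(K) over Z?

Order the vertices as 1 < 2 < 3 < 4 < 5 < 6 < 7 < 8 < 9 < 10. Listing each simplex with vertices in this order, K has dimension 2 with simplices:

  0-simplices (10): [1], [2], [3], [4], [5], [6], [7], [8], [9], [10]
  1-simplices (16): [1,5], [1,7], [2,5], [2,7], [3,4], [3,5], [3,6], [3,10], [4,9], [4,10], [5,9], [6,7], [6,9], [7,8], [7,10], [8,10]
  2-simplices (2): [3,4,10], [7,8,10]

so the chain groups are C_0 ≅ Z^10, C_1 ≅ Z^16, C_2 ≅ Z^2.

The boundary map ∂_1: C_1 → C_0 maps an edge to its endpoints' difference, ∂[p,q] = q − p. For instance
  ∂[3,4] = [4] − [3].
As a 10×16 matrix over Z this has rank 9, with invariant factors (1,1,1,1,1,1,1,1,1).

The boundary map ∂_2: C_2 → C_1 acts by ∂[p,q,r] = [q,r] − [p,r] + [p,q]. For instance
  ∂[3,4,10] = [4,10] − [3,10] + [3,4],
  ∂[7,8,10] = [8,10] − [7,10] + [7,8].
The 16×2 boundary matrix has rank 2 and Smith normal form diag(1,1).

From H_k ≅ ker(∂_k) / im(∂_{k+1}) we obtain:

  H_0: rank C_0 − rank ∂_1 = 10 − 9 = 1, and the invariant factors of ∂_1 are all 1, so H_0 = Z.
  H_1: rank ker ∂_1 − rank ∂_2 = (16 − 9) − 2 = 5, and the invariant factors of ∂_2 are all 1, so H_1 = Z^5.
  H_2: rank ker ∂_2 − rank ∂_3 = (2 − 2) − 0 = 0, and there is no ∂_3, so H_2 = 0.

H_0 = Z,  H_1 = Z^5,  H_2 = 0.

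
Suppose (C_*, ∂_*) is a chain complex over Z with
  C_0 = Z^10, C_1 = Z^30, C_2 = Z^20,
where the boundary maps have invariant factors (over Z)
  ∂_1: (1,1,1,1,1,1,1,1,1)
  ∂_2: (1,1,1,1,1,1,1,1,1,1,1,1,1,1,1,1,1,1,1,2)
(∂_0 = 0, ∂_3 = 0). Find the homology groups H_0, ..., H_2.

H_0 = Z,  H_1 = Z ⊕ Z/2Z,  H_2 = 0.

H_0: b_0 = 10 − 0 − 9 = 1; torsion from ∂_1 factors > 1: none. So H_0 = Z.
H_1: b_1 = 30 − 9 − 20 = 1; torsion from ∂_2 factors > 1: [2]. So H_1 = Z ⊕ Z/2Z.
H_2: b_2 = 20 − 20 − 0 = 0; torsion from ∂_3 factors > 1: none. So H_2 = 0.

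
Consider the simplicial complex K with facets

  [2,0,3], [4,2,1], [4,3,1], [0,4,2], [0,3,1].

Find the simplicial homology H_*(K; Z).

H_0 ≅ Z,  H_1 ≅ Z,  H_2 = 0.

We work with the vertex ordering 0 < 1 < 2 < 3 < 4. The simplices of K, each written with vertices in increasing order, are:

  0-simplices (5): [0], [1], [2], [3], [4]
  1-simplices (10): [0,1], [0,2], [0,3], [0,4], [1,2], [1,3], [1,4], [2,3], [2,4], [3,4]
  2-simplices (5): [0,1,3], [0,2,3], [0,2,4], [1,2,4], [1,3,4]

giving chain groups C_0 ≅ Z^5, C_1 ≅ Z^10, C_2 ≅ Z^5.

∂_1: C_1 → C_0 is given by ∂[p,q] = [q] − [p]. For instance
  ∂[0,3] = [3] − [0].
As a 5×10 matrix over Z this has rank 4, with invariant factors (1,1,1,1).

∂_2: C_2 → C_1 acts by ∂[p,q,r] = [q,r] − [p,r] + [p,q]. For instance
  ∂[0,2,4] = [2,4] − [0,4] + [0,2],
  ∂[0,2,3] = [2,3] − [0,3] + [0,2].
The 10×5 boundary matrix has rank 5 and Smith normal form diag(1,1,1,1,1).

Reading off H_k = ker ∂_k / im ∂_{k+1}:

  H_0: rank C_0 − rank ∂_1 = 5 − 4 = 1, and the invariant factors of ∂_1 are all 1, so H_0 ≅ Z.
  H_1: rank ker ∂_1 − rank ∂_2 = (10 − 4) − 5 = 1, and the invariant factors of ∂_2 are all 1, so H_1 ≅ Z.
  H_2: rank ker ∂_2 − rank ∂_3 = (5 − 5) − 0 = 0, and there is no ∂_3, so H_2 ≅ 0.

As a check, the Euler characteristic is 5 − 10 + 5 = 0, which agrees with 1 − 1 + 0 = 0.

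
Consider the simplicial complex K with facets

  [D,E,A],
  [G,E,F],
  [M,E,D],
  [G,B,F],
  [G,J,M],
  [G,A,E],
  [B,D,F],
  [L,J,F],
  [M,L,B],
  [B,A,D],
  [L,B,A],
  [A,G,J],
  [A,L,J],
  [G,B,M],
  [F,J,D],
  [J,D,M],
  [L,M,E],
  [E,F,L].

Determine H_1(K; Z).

We work with the vertex ordering A < B < D < E < F < G < J < L < M. The simplices of K, each written with vertices in increasing order, are:

  0-simplices (9): A, B, D, E, F, G, J, L, M
  1-simplices (27): AB, AD, AE, AG, AJ, AL, BD, BF, BG, BL, BM, DE, DF, DJ, DM, EF, EG, EL, EM, FG, FJ, FL, GJ, GM, JL, JM, LM
  2-simplices (18): ABD, ABL, ADE, AEG, AGJ, AJL, BDF, BFG, BGM, BLM, DEM, DFJ, DJM, EFG, EFL, ELM, FJL, GJM

Hence C_0 ≅ Z^9, C_1 ≅ Z^27, C_2 ≅ Z^18.

Boundary ∂_1: C_1 → C_0 is given by ∂[p,q] = [q] − [p].
The 9×27 boundary matrix has rank 8 and Smith normal form diag(1,1,1,1,1,1,1,1).

∂_2: C_2 → C_1 acts by ∂[p,q,r] = [q,r] − [p,r] + [p,q]. For instance
  ∂AEG = EG − AG + AE,
  ∂GJM = JM − GM + GJ.
This gives a 27×18 integer matrix of rank 17; reducing to Smith normal form yields diagonal entries (1,1,1,1,1,1,1,1,1,1,1,1,1,1,1,1,1).

From H_k ≅ ker(∂_k) / im(∂_{k+1}) we obtain:

  H_1: rank ker ∂_1 − rank ∂_2 = (27 − 8) − 17 = 2, and the invariant factors of ∂_2 are all 1, so H_1 = Z^2.

(K is a triangulation of the torus T^2.)

H_1 = Z^2.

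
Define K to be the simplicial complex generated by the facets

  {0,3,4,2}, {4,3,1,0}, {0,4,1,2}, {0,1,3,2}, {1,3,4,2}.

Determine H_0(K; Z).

Fix the vertex order 0 < 1 < 2 < 3 < 4 and write every simplex with vertices in increasing order. Then dim K = 3 and the simplices of K are:

  0-simplices (5): [0], [1], [2], [3], [4]
  1-simplices (10): [0,1], [0,2], [0,3], [0,4], [1,2], [1,3], [1,4], [2,3], [2,4], [3,4]
  2-simplices (10): [0,1,2], [0,1,3], [0,1,4], [0,2,3], [0,2,4], [0,3,4], [1,2,3], [1,2,4], [1,3,4], [2,3,4]
  3-simplices (5): [0,1,2,3], [0,1,2,4], [0,1,3,4], [0,2,3,4], [1,2,3,4]

giving chain groups C_0 ≅ Z^5, C_1 ≅ Z^10, C_2 ≅ Z^10, C_3 ≅ Z^5.

Boundary ∂_1: C_1 → C_0 maps an edge to its endpoints' difference, ∂[p,q] = q − p. For instance
  ∂[2,3] = [3] − [2].
As a 5×10 matrix over Z this has rank 4, with invariant factors (1,1,1,1).

Boundary ∂_2: C_2 → C_1 sends each 2-simplex [p,q,r] to [q,r] − [p,r] + [p,q]. For instance
  ∂[0,1,2] = [1,2] − [0,2] + [0,1],
  ∂[1,2,4] = [2,4] − [1,4] + [1,2].
The 10×10 boundary matrix has rank 6 and Smith normal form diag(1,1,1,1,1,1).

The boundary map ∂_3: C_3 → C_2 sends each 3-simplex σ to the alternating sum Σ_i (−1)^i (σ with its i-th vertex removed). For instance
  ∂[0,1,3,4] = [1,3,4] − [0,3,4] + [0,1,4] − [0,1,3],
  ∂[0,1,2,3] = [1,2,3] − [0,2,3] + [0,1,3] − [0,1,2].
As a 10×5 matrix over Z this has rank 4, with invariant factors (1,1,1,1).

Computing H_k = (kernel of ∂_k) / (image of ∂_{k+1}):

  H_0: rank C_0 − rank ∂_1 = 5 − 4 = 1, and the invariant factors of ∂_1 are all 1, so H_0 = Z.

(K is a triangulation of the 3-sphere S^3.)

H_0 = Z.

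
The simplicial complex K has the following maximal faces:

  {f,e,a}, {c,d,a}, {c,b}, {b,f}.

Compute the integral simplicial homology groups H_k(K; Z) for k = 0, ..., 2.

K has 6 vertices, 8 edges, 2 triangles.
rank ∂_0 = 0, rank ∂_1 = 5 ⇒ b_0 = 6 − 0 − 5 = 1; all invariant factors of ∂_1 are 1 so no torsion. So H_0 ≅ Z.
rank ∂_1 = 5, rank ∂_2 = 2 ⇒ b_1 = 8 − 5 − 2 = 1; all invariant factors of ∂_2 are 1 so no torsion. So H_1 ≅ Z.
rank ∂_2 = 2, rank ∂_3 = 0 ⇒ b_2 = 2 − 2 − 0 = 0. So H_2 ≅ 0.

H_0 ≅ Z,  H_1 ≅ Z,  H_2 = 0.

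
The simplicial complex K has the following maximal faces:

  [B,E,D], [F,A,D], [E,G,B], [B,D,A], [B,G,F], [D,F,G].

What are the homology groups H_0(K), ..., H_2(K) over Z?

H_0 ≅ Z,  H_1 ≅ Z,  H_2 = 0.

Order the vertices as A < B < D < E < F < G. Listing each simplex with vertices in this order, K has dimension 2 with simplices:

  0-simplices (6): A, B, D, E, F, G
  1-simplices (12): AB, AD, AF, BD, BE, BF, BG, DE, DF, DG, EG, FG
  2-simplices (6): ABD, ADF, BDE, BEG, BFG, DFG

so the chain groups are C_0 ≅ Z^6, C_1 ≅ Z^12, C_2 ≅ Z^6.

The boundary map ∂_1: C_1 → C_0 is given by ∂[p,q] = [q] − [p].
The 6×12 boundary matrix has rank 5 and Smith normal form diag(1,1,1,1,1).

Boundary ∂_2: C_2 → C_1 maps a triangle to the signed sum of its edges. For instance
  ∂BEG = EG − BG + BE,
  ∂BDE = DE − BE + BD.
This gives a 12×6 integer matrix of rank 6; reducing to Smith normal form yields diagonal entries (1,1,1,1,1,1).

From H_k ≅ ker(∂_k) / im(∂_{k+1}) we obtain:

  H_0: rank C_0 − rank ∂_1 = 6 − 5 = 1, and the invariant factors of ∂_1 are all 1, so H_0 ≅ Z.
  H_1: rank ker ∂_1 − rank ∂_2 = (12 − 5) − 6 = 1, and the invariant factors of ∂_2 are all 1, so H_1 ≅ Z.
  H_2: rank ker ∂_2 − rank ∂_3 = (6 − 6) − 0 = 0, and there is no ∂_3, so H_2 ≅ 0.

(K is a triangulation of the cylinder S^1 x I.)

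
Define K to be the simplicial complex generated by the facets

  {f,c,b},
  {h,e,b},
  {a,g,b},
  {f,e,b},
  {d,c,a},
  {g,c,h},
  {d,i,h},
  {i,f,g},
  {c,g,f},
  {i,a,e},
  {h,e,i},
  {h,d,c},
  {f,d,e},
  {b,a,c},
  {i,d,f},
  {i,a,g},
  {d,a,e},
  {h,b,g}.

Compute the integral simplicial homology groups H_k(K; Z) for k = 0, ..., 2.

We work with the vertex ordering a < b < c < d < e < f < g < h < i. The simplices of K, each written with vertices in increasing order, are:

  0-simplices (9): a, b, c, d, e, f, g, h, i
  1-simplices (27): ab, ac, ad, ae, ag, ai, bc, be, bf, bg, bh, cd, cf, cg, ch, de, df, dh, di, ef, eh, ei, fg, fi, gh, gi, hi
  2-simplices (18): abc, abg, acd, ade, aei, agi, bcf, bef, beh, bgh, cdh, cfg, cgh, def, dfi, dhi, ehi, fgi

so the chain groups are C_0 ≅ Z^9, C_1 ≅ Z^27, C_2 ≅ Z^18.

The boundary map ∂_1: C_1 → C_0 maps an edge to its endpoints' difference, ∂[p,q] = q − p.
This gives a 9×27 integer matrix of rank 8; reducing to Smith normal form yields diagonal entries (1,1,1,1,1,1,1,1).

The boundary map ∂_2: C_2 → C_1 acts by ∂[p,q,r] = [q,r] − [p,r] + [p,q]. For instance
  ∂cdh = dh − ch + cd,
  ∂dhi = hi − di + dh.
The 27×18 boundary matrix has rank 18 and Smith normal form diag(1,1,1,1,1,1,1,1,1,1,1,1,1,1,1,1,1,2).

From H_k ≅ ker(∂_k) / im(∂_{k+1}) we obtain:

  H_0: rank C_0 − rank ∂_1 = 9 − 8 = 1, and the invariant factors of ∂_1 are all 1, so H_0 ≅ Z.
  H_1: rank ker ∂_1 − rank ∂_2 = (27 − 8) − 18 = 1, and ∂_2 has invariant factor 2 > 1, so H_1 ≅ Z ⊕ Z/2.
  H_2: rank ker ∂_2 − rank ∂_3 = (18 − 18) − 0 = 0, and there is no ∂_3, so H_2 ≅ 0.

As a check, the Euler characteristic is 9 − 27 + 18 = 0, which agrees with 1 − 1 + 0 = 0.
(K is a triangulation of the Klein bottle.)

H_0 ≅ Z,  H_1 ≅ Z ⊕ Z/2,  H_2 = 0.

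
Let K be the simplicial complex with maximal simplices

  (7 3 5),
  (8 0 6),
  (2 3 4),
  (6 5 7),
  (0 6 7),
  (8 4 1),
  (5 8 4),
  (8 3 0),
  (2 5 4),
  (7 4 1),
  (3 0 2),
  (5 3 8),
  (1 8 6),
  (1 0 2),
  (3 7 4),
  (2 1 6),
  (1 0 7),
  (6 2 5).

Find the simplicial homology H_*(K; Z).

Take the total order 0 < 1 < 2 < 3 < 4 < 5 < 6 < 7 < 8 on the vertex set. Then K (dimension 2) consists of the simplices:

  0-simplices (9): [0], [1], [2], [3], [4], [5], [6], [7], [8]
  1-simplices (27): (27 of them)
  2-simplices (18): [0,1,2], [0,1,7], [0,2,3], [0,3,8], [0,6,7], [0,6,8], [1,2,6], [1,4,7], [1,4,8], [1,6,8], [2,3,4], [2,4,5], [2,5,6], [3,4,7], [3,5,7], [3,5,8], [4,5,8], [5,6,7]

Hence C_0 ≅ Z^9, C_1 ≅ Z^27, C_2 ≅ Z^18.

Boundary ∂_1: C_1 → C_0 is given by ∂[p,q] = [q] − [p]. For instance
  ∂[4,7] = [7] − [4].
The 9×27 boundary matrix has rank 8 and Smith normal form diag(1,1,1,1,1,1,1,1).

∂_2: C_2 → C_1 maps a triangle to the signed sum of its edges. For instance
  ∂[0,1,2] = [1,2] − [0,2] + [0,1],
  ∂[1,4,8] = [4,8] − [1,8] + [1,4].
The 27×18 boundary matrix has rank 18 and Smith normal form diag(1,1,1,1,1,1,1,1,1,1,1,1,1,1,1,1,1,2).

Computing H_k = (kernel of ∂_k) / (image of ∂_{k+1}):

  H_0: rank C_0 − rank ∂_1 = 9 − 8 = 1, and the invariant factors of ∂_1 are all 1, so H_0 ≅ Z.
  H_1: rank ker ∂_1 − rank ∂_2 = (27 − 8) − 18 = 1, and ∂_2 has invariant factor 2 > 1, so H_1 ≅ Z ⊕ Z/2.
  H_2: rank ker ∂_2 − rank ∂_3 = (18 − 18) − 0 = 0, and there is no ∂_3, so H_2 ≅ 0.

H_0 ≅ Z,  H_1 ≅ Z ⊕ Z/2,  H_2 = 0.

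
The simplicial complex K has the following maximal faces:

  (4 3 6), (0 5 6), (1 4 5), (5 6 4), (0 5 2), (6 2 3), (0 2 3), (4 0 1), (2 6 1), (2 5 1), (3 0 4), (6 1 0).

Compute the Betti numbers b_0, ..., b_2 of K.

Take the total order 0 < 1 < 2 < 3 < 4 < 5 < 6 on the vertex set. Then K (dimension 2) consists of the simplices:

  0-simplices (7): [0], [1], [2], [3], [4], [5], [6]
  1-simplices (18): [0,1], [0,2], [0,3], [0,4], [0,5], [0,6], [1,2], [1,4], [1,5], [1,6], [2,3], [2,5], [2,6], [3,4], [3,6], [4,5], [4,6], [5,6]
  2-simplices (12): [0,1,4], [0,1,6], [0,2,3], [0,2,5], [0,3,4], [0,5,6], [1,2,5], [1,2,6], [1,4,5], [2,3,6], [3,4,6], [4,5,6]

giving chain groups C_0 ≅ Z^7, C_1 ≅ Z^18, C_2 ≅ Z^12.

The boundary map ∂_1: C_1 → C_0 sends each edge [p,q] (with p < q) to q − p. For instance
  ∂[4,5] = [5] − [4].
As a 7×18 matrix over Z this has rank 6, with invariant factors (1,1,1,1,1,1).

∂_2: C_2 → C_1 acts by ∂[p,q,r] = [q,r] − [p,r] + [p,q]. For instance
  ∂[2,3,6] = [3,6] − [2,6] + [2,3],
  ∂[0,2,5] = [2,5] − [0,5] + [0,2].
This gives a 18×12 integer matrix of rank 12; reducing to Smith normal form yields diagonal entries (1,1,1,1,1,1,1,1,1,1,1,2).

Now H_k = ker ∂_k / im ∂_{k+1}, so:

  H_0: rank C_0 − rank ∂_1 = 7 − 6 = 1, and the invariant factors of ∂_1 are all 1, so H_0 = Z.
  H_1: rank ker ∂_1 − rank ∂_2 = (18 − 6) − 12 = 0, and ∂_2 has invariant factor 2 > 1, so H_1 = Z/2.
  H_2: rank ker ∂_2 − rank ∂_3 = (12 − 12) − 0 = 0, and there is no ∂_3, so H_2 = 0.

Hence the Betti numbers are b_0 = 1, b_1 = 0, b_2 = 0.

b_0 = 1, b_1 = 0, b_2 = 0.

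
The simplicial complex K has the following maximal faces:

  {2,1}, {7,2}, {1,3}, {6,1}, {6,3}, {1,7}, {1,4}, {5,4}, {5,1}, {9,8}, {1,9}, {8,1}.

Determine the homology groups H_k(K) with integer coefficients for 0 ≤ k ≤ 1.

Fix the vertex order 1 < 2 < 3 < 4 < 5 < 6 < 7 < 8 < 9 and write every simplex with vertices in increasing order. Then dim K = 1 and the simplices of K are:

  0-simplices (9): [1], [2], [3], [4], [5], [6], [7], [8], [9]
  1-simplices (12): [1,2], [1,3], [1,4], [1,5], [1,6], [1,7], [1,8], [1,9], [2,7], [3,6], [4,5], [8,9]

giving chain groups C_0 ≅ Z^9, C_1 ≅ Z^12.

The boundary map ∂_1: C_1 → C_0 sends each edge [p,q] (with p < q) to q − p.
The 9×12 boundary matrix has rank 8 and Smith normal form diag(1,1,1,1,1,1,1,1).

Reading off H_k = ker ∂_k / im ∂_{k+1}:

  H_0: rank C_0 − rank ∂_1 = 9 − 8 = 1, and the invariant factors of ∂_1 are all 1, so H_0 = Z.
  H_1: rank ker ∂_1 − rank ∂_2 = (12 − 8) − 0 = 4, and there is no ∂_2, so H_1 = Z^4.

As a check, the Euler characteristic is 9 − 12 = -3, which agrees with 1 − 4 = -3.

H_0 = Z,  H_1 = Z^4.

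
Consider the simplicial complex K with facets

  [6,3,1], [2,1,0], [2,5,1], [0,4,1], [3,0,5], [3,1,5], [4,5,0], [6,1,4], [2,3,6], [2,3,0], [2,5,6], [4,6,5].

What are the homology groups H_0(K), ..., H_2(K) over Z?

H_0 = Z,  H_1 = Z_2,  H_2 = 0.

Fix the vertex order 0 < 1 < 2 < 3 < 4 < 5 < 6 and write every simplex with vertices in increasing order. Then dim K = 2 and the simplices of K are:

  0-simplices (7): [0], [1], [2], [3], [4], [5], [6]
  1-simplices (18): [0,1], [0,2], [0,3], [0,4], [0,5], [1,2], [1,3], [1,4], [1,5], [1,6], [2,3], [2,5], [2,6], [3,5], [3,6], [4,5], [4,6], [5,6]
  2-simplices (12): [0,1,2], [0,1,4], [0,2,3], [0,3,5], [0,4,5], [1,2,5], [1,3,5], [1,3,6], [1,4,6], [2,3,6], [2,5,6], [4,5,6]

Hence C_0 ≅ Z^7, C_1 ≅ Z^18, C_2 ≅ Z^12.

∂_1: C_1 → C_0 is given by ∂[p,q] = [q] − [p].
As a 7×18 matrix over Z this has rank 6, with invariant factors (1,1,1,1,1,1).

The boundary map ∂_2: C_2 → C_1 maps a triangle to the signed sum of its edges. For instance
  ∂[0,1,2] = [1,2] − [0,2] + [0,1],
  ∂[0,2,3] = [2,3] − [0,3] + [0,2].
This gives a 18×12 integer matrix of rank 12; reducing to Smith normal form yields diagonal entries (1,1,1,1,1,1,1,1,1,1,1,2).

Reading off H_k = ker ∂_k / im ∂_{k+1}:

  H_0: rank C_0 − rank ∂_1 = 7 − 6 = 1, and the invariant factors of ∂_1 are all 1, so H_0 ≅ Z.
  H_1: rank ker ∂_1 − rank ∂_2 = (18 − 6) − 12 = 0, and ∂_2 has invariant factor 2 > 1, so H_1 ≅ Z_2.
  H_2: rank ker ∂_2 − rank ∂_3 = (12 − 12) − 0 = 0, and there is no ∂_3, so H_2 ≅ 0.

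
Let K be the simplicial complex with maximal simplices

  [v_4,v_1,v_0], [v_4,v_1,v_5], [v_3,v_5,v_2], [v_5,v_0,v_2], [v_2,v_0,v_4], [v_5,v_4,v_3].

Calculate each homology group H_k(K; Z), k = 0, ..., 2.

Fix the vertex order v_0 < v_1 < v_2 < v_3 < v_4 < v_5 and write every simplex with vertices in increasing order. Then dim K = 2 and the simplices of K are:

  0-simplices (6): [v_0], [v_1], [v_2], [v_3], [v_4], [v_5]
  1-simplices (12): [v_0,v_1], [v_0,v_2], [v_0,v_4], [v_0,v_5], [v_1,v_4], [v_1,v_5], [v_2,v_3], [v_2,v_4], [v_2,v_5], [v_3,v_4], [v_3,v_5], [v_4,v_5]
  2-simplices (6): [v_0,v_1,v_4], [v_0,v_2,v_4], [v_0,v_2,v_5], [v_1,v_4,v_5], [v_2,v_3,v_5], [v_3,v_4,v_5]

Hence C_0 ≅ Z^6, C_1 ≅ Z^12, C_2 ≅ Z^6.

The boundary map ∂_1: C_1 → C_0 sends each edge [p,q] (with p < q) to q − p.
This gives a 6×12 integer matrix of rank 5; reducing to Smith normal form yields diagonal entries (1,1,1,1,1).

The boundary map ∂_2: C_2 → C_1 acts by ∂[p,q,r] = [q,r] − [p,r] + [p,q]. For instance
  ∂[v_0,v_2,v_5] = [v_2,v_5] − [v_0,v_5] + [v_0,v_2],
  ∂[v_3,v_4,v_5] = [v_4,v_5] − [v_3,v_5] + [v_3,v_4].
The 12×6 boundary matrix has rank 6 and Smith normal form diag(1,1,1,1,1,1).

From H_k ≅ ker(∂_k) / im(∂_{k+1}) we obtain:

  H_0: rank C_0 − rank ∂_1 = 6 − 5 = 1, and the invariant factors of ∂_1 are all 1, so H_0 ≅ Z.
  H_1: rank ker ∂_1 − rank ∂_2 = (12 − 5) − 6 = 1, and the invariant factors of ∂_2 are all 1, so H_1 ≅ Z.
  H_2: rank ker ∂_2 − rank ∂_3 = (6 − 6) − 0 = 0, and there is no ∂_3, so H_2 ≅ 0.

(K is a triangulation of the cylinder S^1 x I.)

H_0 ≅ Z,  H_1 ≅ Z,  H_2 = 0.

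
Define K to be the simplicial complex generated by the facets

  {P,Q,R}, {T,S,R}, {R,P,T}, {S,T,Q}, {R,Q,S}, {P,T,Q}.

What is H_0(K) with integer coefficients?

K has 5 vertices, 9 edges, 6 triangles.
rank ∂_0 = 0, rank ∂_1 = 4 ⇒ b_0 = 5 − 0 − 4 = 1; all invariant factors of ∂_1 are 1 so no torsion. So H_0 = Z.

H_0 ≅ Z.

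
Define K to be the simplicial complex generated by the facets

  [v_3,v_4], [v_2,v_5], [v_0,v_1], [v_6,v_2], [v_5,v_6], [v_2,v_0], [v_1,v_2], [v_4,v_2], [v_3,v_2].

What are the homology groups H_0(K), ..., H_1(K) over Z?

H_0 ≅ Z,  H_1 ≅ Z^3.

We work with the vertex ordering v_0 < v_1 < v_2 < v_3 < v_4 < v_5 < v_6. The simplices of K, each written with vertices in increasing order, are:

  0-simplices (7): [v_0], [v_1], [v_2], [v_3], [v_4], [v_5], [v_6]
  1-simplices (9): [v_0,v_1], [v_0,v_2], [v_1,v_2], [v_2,v_3], [v_2,v_4], [v_2,v_5], [v_2,v_6], [v_3,v_4], [v_5,v_6]

giving chain groups C_0 ≅ Z^7, C_1 ≅ Z^9.

∂_1: C_1 → C_0 sends each edge [p,q] (with p < q) to q − p. For instance
  ∂[v_2,v_4] = [v_4] − [v_2].
As a 7×9 matrix over Z this has rank 6, with invariant factors (1,1,1,1,1,1).

Now H_k = ker ∂_k / im ∂_{k+1}, so:

  H_0: rank C_0 − rank ∂_1 = 7 − 6 = 1, and the invariant factors of ∂_1 are all 1, so H_0 ≅ Z.
  H_1: rank ker ∂_1 − rank ∂_2 = (9 − 6) − 0 = 3, and there is no ∂_2, so H_1 ≅ Z^3.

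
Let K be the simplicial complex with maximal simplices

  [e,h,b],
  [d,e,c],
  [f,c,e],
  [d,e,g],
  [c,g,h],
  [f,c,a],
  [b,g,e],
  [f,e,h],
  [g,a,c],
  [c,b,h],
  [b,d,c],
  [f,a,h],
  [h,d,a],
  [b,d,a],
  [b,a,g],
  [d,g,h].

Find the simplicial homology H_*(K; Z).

Take the total order a < b < c < d < e < f < g < h on the vertex set. Then K (dimension 2) consists of the simplices:

  0-simplices (8): a, b, c, d, e, f, g, h
  1-simplices (24): ab, ac, ad, af, ag, ah, bc, bd, be, bg, bh, cd, ce, cf, cg, ch, de, dg, dh, ef, eg, eh, fh, gh
  2-simplices (16): abd, abg, acf, acg, adh, afh, bcd, bch, beg, beh, cde, cef, cgh, deg, dgh, efh

giving chain groups C_0 ≅ Z^8, C_1 ≅ Z^24, C_2 ≅ Z^16.

Boundary ∂_1: C_1 → C_0 is given by ∂[p,q] = [q] − [p].
The resulting 8×24 matrix has rank 7, and its Smith normal form has invariant factors (1,1,1,1,1,1,1).

Boundary ∂_2: C_2 → C_1 maps a triangle to the signed sum of its edges. For instance
  ∂acg = cg − ag + ac,
  ∂deg = eg − dg + de.
The 24×16 boundary matrix has rank 15 and Smith normal form diag(1,1,1,1,1,1,1,1,1,1,1,1,1,1,1).

Now H_k = ker ∂_k / im ∂_{k+1}, so:

  H_0: rank C_0 − rank ∂_1 = 8 − 7 = 1, and the invariant factors of ∂_1 are all 1, so H_0 ≅ Z.
  H_1: rank ker ∂_1 − rank ∂_2 = (24 − 7) − 15 = 2, and the invariant factors of ∂_2 are all 1, so H_1 ≅ Z^2.
  H_2: rank ker ∂_2 − rank ∂_3 = (16 − 15) − 0 = 1, and there is no ∂_3, so H_2 ≅ Z.

H_0 ≅ Z,  H_1 ≅ Z^2,  H_2 ≅ Z.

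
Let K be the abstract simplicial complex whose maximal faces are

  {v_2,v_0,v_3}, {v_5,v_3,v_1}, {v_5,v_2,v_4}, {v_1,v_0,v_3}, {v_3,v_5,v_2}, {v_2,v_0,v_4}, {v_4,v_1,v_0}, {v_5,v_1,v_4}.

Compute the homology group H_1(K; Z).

Order the vertices as v_0 < v_1 < v_2 < v_3 < v_4 < v_5. Listing each simplex with vertices in this order, K has dimension 2 with simplices:

  0-simplices (6): [v_0], [v_1], [v_2], [v_3], [v_4], [v_5]
  1-simplices (12): [v_0,v_1], [v_0,v_2], [v_0,v_3], [v_0,v_4], [v_1,v_3], [v_1,v_4], [v_1,v_5], [v_2,v_3], [v_2,v_4], [v_2,v_5], [v_3,v_5], [v_4,v_5]
  2-simplices (8): [v_0,v_1,v_3], [v_0,v_1,v_4], [v_0,v_2,v_3], [v_0,v_2,v_4], [v_1,v_3,v_5], [v_1,v_4,v_5], [v_2,v_3,v_5], [v_2,v_4,v_5]

so the chain groups are C_0 ≅ Z^6, C_1 ≅ Z^12, C_2 ≅ Z^8.

Boundary ∂_1: C_1 → C_0 is given by ∂[p,q] = [q] − [p]. For instance
  ∂[v_1,v_3] = [v_3] − [v_1].
The 6×12 boundary matrix has rank 5 and Smith normal form diag(1,1,1,1,1).

∂_2: C_2 → C_1 maps a triangle to the signed sum of its edges. For instance
  ∂[v_0,v_2,v_3] = [v_2,v_3] − [v_0,v_3] + [v_0,v_2],
  ∂[v_0,v_2,v_4] = [v_2,v_4] − [v_0,v_4] + [v_0,v_2].
As a 12×8 matrix over Z this has rank 7, with invariant factors (1,1,1,1,1,1,1).

From H_k ≅ ker(∂_k) / im(∂_{k+1}) we obtain:

  H_1: rank ker ∂_1 − rank ∂_2 = (12 − 5) − 7 = 0, and the invariant factors of ∂_2 are all 1, so H_1 = 0.

H_1 = 0.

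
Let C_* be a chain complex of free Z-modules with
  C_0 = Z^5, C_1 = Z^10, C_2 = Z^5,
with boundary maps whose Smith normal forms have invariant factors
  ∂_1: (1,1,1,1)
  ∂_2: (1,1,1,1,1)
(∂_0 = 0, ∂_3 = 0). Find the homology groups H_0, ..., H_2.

H_0: b_0 = 5 − 0 − 4 = 1; torsion from ∂_1 factors > 1: none. So H_0 = Z.
H_1: b_1 = 10 − 4 − 5 = 1; torsion from ∂_2 factors > 1: none. So H_1 = Z.
H_2: b_2 = 5 − 5 − 0 = 0; torsion from ∂_3 factors > 1: none. So H_2 = 0.

H_0 = Z,  H_1 = Z,  H_2 = 0.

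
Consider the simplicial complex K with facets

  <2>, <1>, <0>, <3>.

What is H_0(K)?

Order the vertices as 0 < 1 < 2 < 3. Listing each simplex with vertices in this order, K has dimension 0 with simplices:

  0-simplices (4): [0], [1], [2], [3]

giving chain groups C_0 ≅ Z^4.

From H_k ≅ ker(∂_k) / im(∂_{k+1}) we obtain:

  H_0: rank C_0 − rank ∂_1 = 4 − 0 = 4, and there is no ∂_1, so H_0 = Z^4.

H_0 ≅ Z^4.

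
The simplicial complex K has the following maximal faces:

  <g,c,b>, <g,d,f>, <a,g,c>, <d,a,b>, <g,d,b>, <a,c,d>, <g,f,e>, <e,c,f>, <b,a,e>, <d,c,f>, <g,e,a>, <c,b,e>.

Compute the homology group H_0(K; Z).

H_0 ≅ Z.

Order the vertices as a < b < c < d < e < f < g. Listing each simplex with vertices in this order, K has dimension 2 with simplices:

  0-simplices (7): a, b, c, d, e, f, g
  1-simplices (18): ab, ac, ad, ae, ag, bc, bd, be, bg, cd, ce, cf, cg, df, dg, ef, eg, fg
  2-simplices (12): abd, abe, acd, acg, aeg, bce, bcg, bdg, cdf, cef, dfg, efg

giving chain groups C_0 ≅ Z^7, C_1 ≅ Z^18, C_2 ≅ Z^12.

Boundary ∂_1: C_1 → C_0 is given by ∂[p,q] = [q] − [p].
The resulting 7×18 matrix has rank 6, and its Smith normal form has invariant factors (1,1,1,1,1,1).

Boundary ∂_2: C_2 → C_1 maps a triangle to the signed sum of its edges. For instance
  ∂dfg = fg − dg + df,
  ∂acg = cg − ag + ac.
The 18×12 boundary matrix has rank 12 and Smith normal form diag(1,1,1,1,1,1,1,1,1,1,1,2).

Reading off H_k = ker ∂_k / im ∂_{k+1}:

  H_0: rank C_0 − rank ∂_1 = 7 − 6 = 1, and the invariant factors of ∂_1 are all 1, so H_0 ≅ Z.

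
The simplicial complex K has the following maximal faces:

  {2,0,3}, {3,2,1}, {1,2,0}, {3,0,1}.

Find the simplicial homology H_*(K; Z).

We work with the vertex ordering 0 < 1 < 2 < 3. The simplices of K, each written with vertices in increasing order, are:

  0-simplices (4): [0], [1], [2], [3]
  1-simplices (6): [0,1], [0,2], [0,3], [1,2], [1,3], [2,3]
  2-simplices (4): [0,1,2], [0,1,3], [0,2,3], [1,2,3]

giving chain groups C_0 ≅ Z^4, C_1 ≅ Z^6, C_2 ≅ Z^4.

Boundary ∂_1: C_1 → C_0 sends each edge [p,q] (with p < q) to q − p.
As a 4×6 matrix over Z this has rank 3, with invariant factors (1,1,1).

∂_2: C_2 → C_1 maps a triangle to the signed sum of its edges. For instance
  ∂[0,2,3] = [2,3] − [0,3] + [0,2],
  ∂[0,1,3] = [1,3] − [0,3] + [0,1].
The 6×4 boundary matrix has rank 3 and Smith normal form diag(1,1,1).

Now H_k = ker ∂_k / im ∂_{k+1}, so:

  H_0: rank C_0 − rank ∂_1 = 4 − 3 = 1, and the invariant factors of ∂_1 are all 1, so H_0 = Z.
  H_1: rank ker ∂_1 − rank ∂_2 = (6 − 3) − 3 = 0, and the invariant factors of ∂_2 are all 1, so H_1 = 0.
  H_2: rank ker ∂_2 − rank ∂_3 = (4 − 3) − 0 = 1, and there is no ∂_3, so H_2 = Z.

As a check, the Euler characteristic is 4 − 6 + 4 = 2, which agrees with 1 − 0 + 1 = 2.
(K is a triangulation of the 2-sphere S^2.)

H_0 ≅ Z,  H_1 = 0,  H_2 ≅ Z.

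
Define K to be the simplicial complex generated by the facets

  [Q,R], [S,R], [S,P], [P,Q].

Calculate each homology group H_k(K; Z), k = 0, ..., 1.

Order the vertices as P < Q < R < S. Listing each simplex with vertices in this order, K has dimension 1 with simplices:

  0-simplices (4): P, Q, R, S
  1-simplices (4): PQ, PS, QR, RS

Hence C_0 ≅ Z^4, C_1 ≅ Z^4.

Boundary ∂_1: C_1 → C_0 is given by ∂[p,q] = [q] − [p].
The resulting 4×4 matrix has rank 3, and its Smith normal form has invariant factors (1,1,1).

Reading off H_k = ker ∂_k / im ∂_{k+1}:

  H_0: rank C_0 − rank ∂_1 = 4 − 3 = 1, and the invariant factors of ∂_1 are all 1, so H_0 ≅ Z.
  H_1: rank ker ∂_1 − rank ∂_2 = (4 − 3) − 0 = 1, and there is no ∂_2, so H_1 ≅ Z.

(K is a triangulation of the circle S^1.)

H_0 ≅ Z,  H_1 ≅ Z.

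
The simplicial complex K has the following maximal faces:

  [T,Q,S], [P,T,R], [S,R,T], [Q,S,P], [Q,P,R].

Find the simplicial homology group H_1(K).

Take the total order P < Q < R < S < T on the vertex set. Then K (dimension 2) consists of the simplices:

  0-simplices (5): P, Q, R, S, T
  1-simplices (10): PQ, PR, PS, PT, QR, QS, QT, RS, RT, ST
  2-simplices (5): PQR, PQS, PRT, QST, RST

Hence C_0 ≅ Z^5, C_1 ≅ Z^10, C_2 ≅ Z^5.

∂_1: C_1 → C_0 maps an edge to its endpoints' difference, ∂[p,q] = q − p. For instance
  ∂PQ = Q − P.
This gives a 5×10 integer matrix of rank 4; reducing to Smith normal form yields diagonal entries (1,1,1,1).

Boundary ∂_2: C_2 → C_1 acts by ∂[p,q,r] = [q,r] − [p,r] + [p,q]. For instance
  ∂QST = ST − QT + QS,
  ∂PRT = RT − PT + PR.
The 10×5 boundary matrix has rank 5 and Smith normal form diag(1,1,1,1,1).

Now H_k = ker ∂_k / im ∂_{k+1}, so:

  H_1: rank ker ∂_1 − rank ∂_2 = (10 − 4) − 5 = 1, and the invariant factors of ∂_2 are all 1, so H_1 = Z.

H_1 = Z.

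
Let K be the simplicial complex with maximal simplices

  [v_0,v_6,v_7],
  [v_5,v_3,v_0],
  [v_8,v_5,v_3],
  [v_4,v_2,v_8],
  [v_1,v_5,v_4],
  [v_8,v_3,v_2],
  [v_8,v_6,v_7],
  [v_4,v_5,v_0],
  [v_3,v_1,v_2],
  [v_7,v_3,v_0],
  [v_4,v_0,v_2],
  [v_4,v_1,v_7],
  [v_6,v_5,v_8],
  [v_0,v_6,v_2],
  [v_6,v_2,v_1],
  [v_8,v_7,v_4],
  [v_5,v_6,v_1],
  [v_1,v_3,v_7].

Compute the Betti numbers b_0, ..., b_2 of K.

Take the total order v_0 < v_1 < v_2 < v_3 < v_4 < v_5 < v_6 < v_7 < v_8 on the vertex set. Then K (dimension 2) consists of the simplices:

  0-simplices (9): [v_0], [v_1], [v_2], [v_3], [v_4], [v_5], [v_6], [v_7], [v_8]
  1-simplices (27): (27 of them)
  2-simplices (18): (18 of them)

giving chain groups C_0 ≅ Z^9, C_1 ≅ Z^27, C_2 ≅ Z^18.

∂_1: C_1 → C_0 is given by ∂[p,q] = [q] − [p].
This gives a 9×27 integer matrix of rank 8; reducing to Smith normal form yields diagonal entries (1,1,1,1,1,1,1,1).

Boundary ∂_2: C_2 → C_1 sends each 2-simplex [p,q,r] to [q,r] − [p,r] + [p,q]. For instance
  ∂[v_4,v_7,v_8] = [v_7,v_8] − [v_4,v_8] + [v_4,v_7],
  ∂[v_1,v_4,v_5] = [v_4,v_5] − [v_1,v_5] + [v_1,v_4].
As a 27×18 matrix over Z this has rank 17, with invariant factors (1,1,1,1,1,1,1,1,1,1,1,1,1,1,1,1,1).

Reading off H_k = ker ∂_k / im ∂_{k+1}:

  H_0: rank C_0 − rank ∂_1 = 9 − 8 = 1, and the invariant factors of ∂_1 are all 1, so H_0 = Z.
  H_1: rank ker ∂_1 − rank ∂_2 = (27 − 8) − 17 = 2, and the invariant factors of ∂_2 are all 1, so H_1 = Z^2.
  H_2: rank ker ∂_2 − rank ∂_3 = (18 − 17) − 0 = 1, and there is no ∂_3, so H_2 = Z.

Hence the Betti numbers are b_0 = 1, b_1 = 2, b_2 = 1.

b_0 = 1, b_1 = 2, b_2 = 1.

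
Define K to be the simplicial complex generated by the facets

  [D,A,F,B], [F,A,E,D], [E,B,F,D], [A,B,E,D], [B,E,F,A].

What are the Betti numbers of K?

Fix the vertex order A < B < D < E < F and write every simplex with vertices in increasing order. Then dim K = 3 and the simplices of K are:

  0-simplices (5): A, B, D, E, F
  1-simplices (10): AB, AD, AE, AF, BD, BE, BF, DE, DF, EF
  2-simplices (10): ABD, ABE, ABF, ADE, ADF, AEF, BDE, BDF, BEF, DEF
  3-simplices (5): ABDE, ABDF, ABEF, ADEF, BDEF

Hence C_0 ≅ Z^5, C_1 ≅ Z^10, C_2 ≅ Z^10, C_3 ≅ Z^5.

∂_1: C_1 → C_0 maps an edge to its endpoints' difference, ∂[p,q] = q − p.
This gives a 5×10 integer matrix of rank 4; reducing to Smith normal form yields diagonal entries (1,1,1,1).

The boundary map ∂_2: C_2 → C_1 maps a triangle to the signed sum of its edges. For instance
  ∂BDF = DF − BF + BD,
  ∂ADF = DF − AF + AD.
This gives a 10×10 integer matrix of rank 6; reducing to Smith normal form yields diagonal entries (1,1,1,1,1,1).

The boundary map ∂_3: C_3 → C_2 sends each 3-simplex σ to the alternating sum Σ_i (−1)^i (σ with its i-th vertex removed). For instance
  ∂ADEF = DEF − AEF + ADF − ADE,
  ∂ABDF = BDF − ADF + ABF − ABD.
The 10×5 boundary matrix has rank 4 and Smith normal form diag(1,1,1,1).

Now H_k = ker ∂_k / im ∂_{k+1}, so:

  H_0: rank C_0 − rank ∂_1 = 5 − 4 = 1, and the invariant factors of ∂_1 are all 1, so H_0 ≅ Z.
  H_1: rank ker ∂_1 − rank ∂_2 = (10 − 4) − 6 = 0, and the invariant factors of ∂_2 are all 1, so H_1 ≅ 0.
  H_2: rank ker ∂_2 − rank ∂_3 = (10 − 6) − 4 = 0, and the invariant factors of ∂_3 are all 1, so H_2 ≅ 0.
  H_3: rank ker ∂_3 − rank ∂_4 = (5 − 4) − 0 = 1, and there is no ∂_4, so H_3 ≅ Z.

Hence the Betti numbers are b_0 = 1, b_1 = 0, b_2 = 0, b_3 = 1.

b_0 = 1, b_1 = 0, b_2 = 0, b_3 = 1.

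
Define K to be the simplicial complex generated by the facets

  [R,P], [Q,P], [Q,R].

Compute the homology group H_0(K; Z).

H_0 = Z.

Order the vertices as P < Q < R. Listing each simplex with vertices in this order, K has dimension 1 with simplices:

  0-simplices (3): P, Q, R
  1-simplices (3): PQ, PR, QR

Hence C_0 ≅ Z^3, C_1 ≅ Z^3.

The boundary map ∂_1: C_1 → C_0 is given by ∂[p,q] = [q] − [p]. For instance
  ∂PQ = Q − P.
The resulting 3×3 matrix has rank 2, and its Smith normal form has invariant factors (1,1).

Reading off H_k = ker ∂_k / im ∂_{k+1}:

  H_0: rank C_0 − rank ∂_1 = 3 − 2 = 1, and the invariant factors of ∂_1 are all 1, so H_0 ≅ Z.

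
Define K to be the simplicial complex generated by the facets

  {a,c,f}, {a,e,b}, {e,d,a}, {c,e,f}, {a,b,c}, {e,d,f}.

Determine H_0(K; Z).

Fix the vertex order a < b < c < d < e < f and write every simplex with vertices in increasing order. Then dim K = 2 and the simplices of K are:

  0-simplices (6): a, b, c, d, e, f
  1-simplices (12): ab, ac, ad, ae, af, bc, be, ce, cf, de, df, ef
  2-simplices (6): abc, abe, acf, ade, cef, def

Hence C_0 ≅ Z^6, C_1 ≅ Z^12, C_2 ≅ Z^6.

Boundary ∂_1: C_1 → C_0 maps an edge to its endpoints' difference, ∂[p,q] = q − p. For instance
  ∂ce = e − c.
This gives a 6×12 integer matrix of rank 5; reducing to Smith normal form yields diagonal entries (1,1,1,1,1).

∂_2: C_2 → C_1 sends each 2-simplex [p,q,r] to [q,r] − [p,r] + [p,q]. For instance
  ∂abe = be − ae + ab,
  ∂ade = de − ae + ad.
The 12×6 boundary matrix has rank 6 and Smith normal form diag(1,1,1,1,1,1).

From H_k ≅ ker(∂_k) / im(∂_{k+1}) we obtain:

  H_0: rank C_0 − rank ∂_1 = 6 − 5 = 1, and the invariant factors of ∂_1 are all 1, so H_0 ≅ Z.

(K is a triangulation of the cylinder S^1 x I.)

H_0 ≅ Z.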